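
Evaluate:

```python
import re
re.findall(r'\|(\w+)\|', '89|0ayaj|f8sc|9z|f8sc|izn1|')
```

['0ayaj', '9z', 'izn1']

With a single group, `findall` returns only what that group captured — 3 items.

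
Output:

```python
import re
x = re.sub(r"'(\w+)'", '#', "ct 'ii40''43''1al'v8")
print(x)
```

ct ###v8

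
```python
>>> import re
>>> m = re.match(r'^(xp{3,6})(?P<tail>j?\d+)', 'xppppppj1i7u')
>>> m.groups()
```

This matches anchored at the start of the string; then the literal 'x', then 3 to 6 of a literal 'p' (captured); then optionally a literal 'j', then one or more of a digit (captured as 'tail').
`re.match` won't scan ahead — the pattern has to work from the very first character.
The match spans [0:9] → 'xppppppj1'.
Captured: group 1 = 'xpppppp', group 2 = 'j1'.

('xpppppp', 'j1')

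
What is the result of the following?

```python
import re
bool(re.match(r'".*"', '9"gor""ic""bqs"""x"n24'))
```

With `match`, the pattern is implicitly anchored at the beginning.
Here the pattern fails at index 0, so the call returns None, and `bool(None)` is False.

False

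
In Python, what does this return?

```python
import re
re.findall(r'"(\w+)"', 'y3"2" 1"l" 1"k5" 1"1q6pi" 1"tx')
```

['2', 'l', 'k5', '1q6pi']

With a single group, `findall` returns only what that group captured — 4 items.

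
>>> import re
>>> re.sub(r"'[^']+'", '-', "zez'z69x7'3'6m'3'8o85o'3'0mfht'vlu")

Every occurrence is swapped for '-'.

'zez-3-3-3-vlu'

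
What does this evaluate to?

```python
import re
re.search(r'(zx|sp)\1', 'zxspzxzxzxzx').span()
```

(4, 8)

`\1` is not a pattern — it's the concrete string captured by group 1, re-applied verbatim.
Unlike `match`, `search` isn't anchored — it looks for the pattern anywhere in the string.
The match spans [4:8] → 'zxzx'.
Captured: group 1 = 'zx'.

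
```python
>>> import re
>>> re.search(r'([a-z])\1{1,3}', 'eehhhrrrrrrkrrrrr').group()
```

'ee'

A backreference is literal: `\1` must see the identical characters the first group matched.
The match spans [0:2] → 'ee'.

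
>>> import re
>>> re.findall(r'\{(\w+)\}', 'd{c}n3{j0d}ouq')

Walking the string: at [1:4] match '{c}', group 1 = 'c'; at [6:11] match '{j0d}', group 1 = 'j0d'.
With a single group, `findall` returns only what that group captured — 2 items.

['c', 'j0d']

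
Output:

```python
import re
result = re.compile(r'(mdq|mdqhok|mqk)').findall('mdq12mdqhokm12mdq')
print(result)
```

['mdq', 'mdq', 'mdq']

`|` is ordered: at each position the engine commits to the first alternative that works.
With a single group, `findall` returns only what that group captured — 3 items.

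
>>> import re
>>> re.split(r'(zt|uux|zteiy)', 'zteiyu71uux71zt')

['', 'zt', 'eiyu71', 'uux', '71', 'zt', '']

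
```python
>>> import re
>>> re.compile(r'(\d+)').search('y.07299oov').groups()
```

The match spans [2:7] → '07299'.
Captured: group 1 = '07299'.

('07299',)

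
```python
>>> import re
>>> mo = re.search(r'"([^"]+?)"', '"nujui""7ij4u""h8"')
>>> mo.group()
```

'"nujui"'

`re.search` tries every starting position until one works.
The match spans [0:7] → '"nujui"'.
Captured: group 1 = 'nujui'.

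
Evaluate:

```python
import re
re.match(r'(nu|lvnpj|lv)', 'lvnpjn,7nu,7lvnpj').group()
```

Alternation tries branches left to right and keeps the first one that lets the overall match succeed at that position.
`re.match` only tries the pattern at the start of the string.
The match spans [0:5] → 'lvnpj'.
Captured: group 1 = 'lvnpj'.

'lvnpj'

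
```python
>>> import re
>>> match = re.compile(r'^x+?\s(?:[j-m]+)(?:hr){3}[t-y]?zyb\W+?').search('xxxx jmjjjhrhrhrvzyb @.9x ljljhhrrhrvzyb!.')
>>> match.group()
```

'xxxx jmjjjhrhrhrvzyb '

A `+?`/`*?`/`{m,n}?` starts at its minimum and grows only as far as needed for what follows to match.
The match spans [0:21] → 'xxxx jmjjjhrhrhrvzyb '.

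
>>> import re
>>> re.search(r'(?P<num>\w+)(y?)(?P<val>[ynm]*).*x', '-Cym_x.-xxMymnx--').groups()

('Cym_x', '', '')

The match spans [1:15] → 'Cym_x.-xxMymnx'.
Captured: group 1 = 'Cym_x', group 2 = '', group 3 = ''.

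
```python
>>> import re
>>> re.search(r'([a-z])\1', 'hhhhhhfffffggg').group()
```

`\1` has to match the exact text group 1 already captured.
The match spans [0:2] → 'hh'.

'hh'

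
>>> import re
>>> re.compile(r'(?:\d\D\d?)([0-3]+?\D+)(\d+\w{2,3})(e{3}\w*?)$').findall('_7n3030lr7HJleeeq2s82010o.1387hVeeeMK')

Multiple groups make `findall` return tuples — one 3-tuple for the one match.

[('2010o.', '1387hV', 'eeeMK')]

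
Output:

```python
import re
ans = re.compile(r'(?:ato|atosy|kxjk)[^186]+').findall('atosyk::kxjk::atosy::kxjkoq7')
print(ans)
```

Matches: at [0:28] → 'atosyk::kxjk::atosy::kxjkoq7'.
With no groups in the pattern, `findall` gives back each whole match — 1 here.

['atosyk::kxjk::atosy::kxjkoq7']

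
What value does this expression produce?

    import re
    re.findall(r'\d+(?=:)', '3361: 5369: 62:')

Because the assertion is zero-width, the text it checks is not consumed and won't appear in the result.
`findall` yields the raw match text (3 of them) because the pattern has no groups.

['3361', '5369', '62']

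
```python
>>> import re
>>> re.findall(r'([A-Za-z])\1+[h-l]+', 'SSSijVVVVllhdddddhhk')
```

A backreference is literal: `\1` must see the identical characters the first group matched.
Walking the string: at [0:5] match 'SSSij', group 1 = 'S'; at [5:12] match 'VVVVllh', group 1 = 'V'; at [12:20] match 'dddddhhk', group 1 = 'd'.
`findall` collects group 1 from each match (3 total).

['S', 'V', 'd']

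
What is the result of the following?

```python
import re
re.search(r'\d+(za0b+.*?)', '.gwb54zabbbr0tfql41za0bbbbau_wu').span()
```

This matches one or more of a digit; then the literal 'za0', then one or more of a literal 'b', then zero or more of any character (lazy) (captured).
The `?` after the quantifier makes it lazy — it takes as little as possible before letting the rest of the pattern try.
`re.search` scans for the first position where the pattern succeeds.
The match spans [17:26] → '41za0bbbb'.
Captured: group 1 = 'za0bbbb'.

(17, 26)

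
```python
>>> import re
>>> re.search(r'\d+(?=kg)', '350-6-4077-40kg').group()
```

Because the assertion is zero-width, the text it checks is not consumed and won't appear in the result.
`search` walks the string left to right and returns the first match it finds.
The match spans [11:13] → '40'.

'40'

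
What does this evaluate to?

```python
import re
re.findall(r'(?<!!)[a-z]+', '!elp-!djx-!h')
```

['lp', 'jx']

Because the assertion is negative and zero-width, positions next to the forbidden text are skipped.
Since nothing is captured, `findall` lists the 2 matched substrings directly.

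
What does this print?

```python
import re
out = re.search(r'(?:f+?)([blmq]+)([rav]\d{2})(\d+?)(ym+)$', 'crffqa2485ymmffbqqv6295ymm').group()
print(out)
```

This matches one or more of a literal 'f' (lazy) (non-capturing group); then one or more of one of [blmq] (captured); then one of [rav], then exactly 2 of a digit (captured); then one or more of a digit (lazy) (captured); then a literal 'y', then one or more of the literal 'm' (captured); then anchored at the end.
The match spans [13:26] → 'ffbqqv6295ymm'.

ffbqqv6295ymm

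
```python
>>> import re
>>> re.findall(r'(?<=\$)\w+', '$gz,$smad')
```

['gz', 'smad']

The lookaround is zero-width — it requires the adjacent text to match without consuming it, so the asserted text isn't part of the match.
Matches: at [1:3] → 'gz'; at [5:9] → 'smad'.
With no groups in the pattern, `findall` gives back each whole match — 2 here.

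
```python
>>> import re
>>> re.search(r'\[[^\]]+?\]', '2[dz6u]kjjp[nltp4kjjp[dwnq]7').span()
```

The match spans [1:7] → '[dz6u]'.

(1, 7)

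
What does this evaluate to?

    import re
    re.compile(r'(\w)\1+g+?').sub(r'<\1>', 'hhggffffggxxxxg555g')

`\1` has to match the exact text group 1 already captured.
Matches: at [0:3] → 'hhg'; at [4:9] → 'ffffg'; at [10:15] → 'xxxxg'; at [15:19] → '555g'.
The replacement refers to a captured group, so each match is rewritten using its own captured text.

'<h>g<f>g<x><5>'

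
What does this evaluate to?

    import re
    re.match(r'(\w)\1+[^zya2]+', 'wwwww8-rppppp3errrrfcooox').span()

A backreference is literal: `\1` must see the identical characters the first group matched.
`re.match` only tries the pattern at the start of the string.
The match spans [0:25] → 'wwwww8-rppppp3errrrfcooox'.
Captured: group 1 = 'w'.

(0, 25)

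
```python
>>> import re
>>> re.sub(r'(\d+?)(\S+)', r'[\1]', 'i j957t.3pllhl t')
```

Each match is replaced using the text its own group 1 captured.

'i j[9] t'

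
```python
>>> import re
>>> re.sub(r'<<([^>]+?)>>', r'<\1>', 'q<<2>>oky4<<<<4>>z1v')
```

Matches: at [1:6] → '<<2>>'; at [10:17] → '<<<<4>>'.
The replacement refers to a captured group, so each match is rewritten using its own captured text.

'q<2>oky4<<<4>z1v'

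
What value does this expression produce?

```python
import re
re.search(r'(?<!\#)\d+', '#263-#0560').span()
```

The negative lookaround is zero-width — it rules out positions where the adjacent text would match, without consuming anything.
Unlike `match`, `search` isn't anchored — it looks for the pattern anywhere in the string.
The match spans [2:4] → '63'.

(2, 4)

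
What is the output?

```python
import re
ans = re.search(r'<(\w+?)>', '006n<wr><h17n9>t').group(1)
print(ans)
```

wr

The match spans [4:8] → '<wr>'.
Captured: group 1 = 'wr'.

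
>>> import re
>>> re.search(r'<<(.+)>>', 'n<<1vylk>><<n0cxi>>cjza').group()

'<<1vylk>><<n0cxi>>'

`search` walks the string left to right and returns the first match it finds.
The match spans [1:19] → '<<1vylk>><<n0cxi>>'.
Captured: group 1 = '1vylk>><<n0cxi'.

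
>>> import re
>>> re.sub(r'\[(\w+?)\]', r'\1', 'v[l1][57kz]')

'vl157kz'

`\1` in the replacement pulls in group 1's text for each match.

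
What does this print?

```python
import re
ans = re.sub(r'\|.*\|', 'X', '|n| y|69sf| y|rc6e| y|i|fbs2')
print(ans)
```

Xfbs2

Matches: at [0:24] → '|n| y|69sf| y|rc6e| y|i|'.
`sub` substitutes 'X' at each match site.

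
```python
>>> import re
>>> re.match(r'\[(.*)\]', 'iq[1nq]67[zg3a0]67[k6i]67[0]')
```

None

`match` is anchored at position 0; if the pattern doesn't fit there, it returns None.
Here the pattern fails at index 0, so the call returns None.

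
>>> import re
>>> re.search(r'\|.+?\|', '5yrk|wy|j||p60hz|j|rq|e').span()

A `+?`/`*?`/`{m,n}?` starts at its minimum and grows only as far as needed for what follows to match.
`search` walks the string left to right and returns the first match it finds.
The match spans [4:8] → '|wy|'.

(4, 8)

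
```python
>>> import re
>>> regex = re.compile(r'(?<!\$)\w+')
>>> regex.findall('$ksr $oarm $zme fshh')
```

['sr', 'arm', 'me', 'fshh']

`(?!…)`/`(?<!…)` only lets a position through if the neighbouring text does NOT match; no characters are consumed.
Walking the string: at [2:4] → 'sr'; at [7:10] → 'arm'; at [13:15] → 'me'; at [16:20] → 'fshh'.
No capturing groups, so `findall` returns the 4 full match strings.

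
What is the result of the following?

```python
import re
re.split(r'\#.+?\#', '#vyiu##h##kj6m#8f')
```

['', '', '', '8f']

Because the quantifier is non-greedy, it stops expanding at the earliest point where the rest of the pattern can succeed.
Matches to split on: at [0:6] → '#vyiu#'; at [6:9] → '#h#'; at [9:15] → '#kj6m#'.
`split` removes every match and returns the 4 fragments in between.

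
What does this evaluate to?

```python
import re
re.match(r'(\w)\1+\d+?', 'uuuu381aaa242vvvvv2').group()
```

'uuuu3'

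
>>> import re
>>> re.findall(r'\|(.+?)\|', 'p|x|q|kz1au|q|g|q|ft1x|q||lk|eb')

['x', 'kz1au', 'g', 'ft1x', '|lk']

Scanning left to right: at [1:4] match '|x|', group 1 = 'x'; at [5:12] match '|kz1au|', group 1 = 'kz1au'; at [13:16] match '|g|', group 1 = 'g'; at [17:23] match '|ft1x|', group 1 = 'ft1x'; at [24:29] match '||lk|', group 1 = '|lk'.
One capturing group, so `findall` returns just the captured substring from each match — 5 in all.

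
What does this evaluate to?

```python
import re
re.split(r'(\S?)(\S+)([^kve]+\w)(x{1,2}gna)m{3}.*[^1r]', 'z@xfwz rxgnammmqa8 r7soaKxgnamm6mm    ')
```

Pattern: optionally a non-whitespace character (captured); then one or more of a non-whitespace character (captured); then one or more of any character except [kve], then a word character (captured); then 1 to 2 of a literal 'x', then the literal 'gna' (captured); then exactly 3 of the literal 'm', then zero or more of any character, then any character except [1r].
Matches to split on: at [0:38] → 'z@xfwz rxgnammmqa8 r7soaKxgnamm6mm    '.
Because the pattern has a capturing group, `split` also inserts each captured text between the pieces.

['', 'z', '@xfwz', ' r', 'xgna', '']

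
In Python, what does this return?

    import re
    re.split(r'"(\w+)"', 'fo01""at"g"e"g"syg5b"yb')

['fo01"', 'at', 'g', 'e', 'g', 'syg5b', 'yb']

Because the pattern has a capturing group, `split` also inserts each captured text between the pieces.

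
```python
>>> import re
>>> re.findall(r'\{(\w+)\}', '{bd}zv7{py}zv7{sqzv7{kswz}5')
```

With a single group, `findall` returns only what that group captured — 3 items.

['bd', 'py', 'kswz']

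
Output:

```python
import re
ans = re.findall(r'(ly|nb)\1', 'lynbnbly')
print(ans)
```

['nb']

`\1` has to match the exact text group 1 already captured.
`findall` collects group 1 from the one match (1 total).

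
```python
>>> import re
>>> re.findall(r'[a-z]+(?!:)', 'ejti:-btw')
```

['ejt', 'btw']

A negative assertion filters positions out without eating any characters.
Scanning left to right: at [0:3] → 'ejt'; at [6:9] → 'btw'.
With no groups in the pattern, `findall` gives back each whole match — 2 here.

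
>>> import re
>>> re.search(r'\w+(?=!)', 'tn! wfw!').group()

'tn'

The positive lookaround only admits positions where the adjacent text matches; those characters stay outside the span.
Unlike `match`, `search` isn't anchored — it looks for the pattern anywhere in the string.
The match spans [0:2] → 'tn'.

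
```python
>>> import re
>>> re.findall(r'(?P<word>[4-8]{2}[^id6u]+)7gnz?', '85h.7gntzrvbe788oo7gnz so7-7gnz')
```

With a single group, `findall` returns only what that group captured — 1 item.

['85h.7gntzrvbe788oo7gnz so7-']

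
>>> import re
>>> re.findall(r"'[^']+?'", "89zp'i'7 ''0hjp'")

Matches: at [4:7] → "'i'"; at [10:16] → "'0hjp'".
`findall` yields the raw match text (2 of them) because the pattern has no groups.

["'i'", "'0hjp'"]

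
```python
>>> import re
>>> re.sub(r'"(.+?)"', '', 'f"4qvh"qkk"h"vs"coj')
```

Matches: at [1:7] → '"4qvh"'; at [10:13] → '"h"'.
`sub` substitutes '' at each match site.

'fqkkvs"coj'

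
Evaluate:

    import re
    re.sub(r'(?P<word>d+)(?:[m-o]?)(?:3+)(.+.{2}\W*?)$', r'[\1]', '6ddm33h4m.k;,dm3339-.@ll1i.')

'6[dd]'

Each match is replaced using the text its own group 1 captured.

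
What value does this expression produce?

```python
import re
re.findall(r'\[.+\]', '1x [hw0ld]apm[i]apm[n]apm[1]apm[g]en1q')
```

['[hw0ld]apm[i]apm[n]apm[1]apm[g]']

Matches: at [3:34] → '[hw0ld]apm[i]apm[n]apm[1]apm[g]'.
Since nothing is captured, `findall` lists the 1 matched substring directly.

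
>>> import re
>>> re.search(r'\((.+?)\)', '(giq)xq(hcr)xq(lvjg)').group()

The match spans [0:5] → '(giq)'.

'(giq)'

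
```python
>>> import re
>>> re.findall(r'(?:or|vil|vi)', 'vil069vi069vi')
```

['vil', 'vi', 'vi']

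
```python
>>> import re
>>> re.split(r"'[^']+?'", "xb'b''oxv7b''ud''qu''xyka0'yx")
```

['xb', '', '', '', '', 'yx']

Matches to split on: at [2:5] → "'b'"; at [5:12] → "'oxv7b'"; at [12:16] → "'ud'"; at [16:20] → "'qu'"; at [20:27] → "'xyka0'".
Splitting on the pattern gives 6 pieces.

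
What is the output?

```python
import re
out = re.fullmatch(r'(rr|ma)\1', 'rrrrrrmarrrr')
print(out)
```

`fullmatch` succeeds only if the pattern covers the string from start to end.
Here there's no way to consume every character, so the call returns None.

None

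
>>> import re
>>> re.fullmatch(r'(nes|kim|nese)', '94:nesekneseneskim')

`fullmatch` succeeds only if the pattern covers the string from start to end.
Here the pattern can't cover the whole string, so the call returns None.

None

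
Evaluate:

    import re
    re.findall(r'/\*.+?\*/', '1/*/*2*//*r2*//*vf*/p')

['/*/*2*/', '/*r2*/', '/*vf*/']

Matches: at [1:8] → '/*/*2*/'; at [8:14] → '/*r2*/'; at [14:20] → '/*vf*/'.
`findall` yields the raw match text (3 of them) because the pattern has no groups.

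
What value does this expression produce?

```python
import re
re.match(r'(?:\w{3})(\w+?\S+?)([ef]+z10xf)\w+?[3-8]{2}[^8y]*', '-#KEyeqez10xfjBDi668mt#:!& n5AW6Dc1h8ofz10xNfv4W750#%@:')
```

None

This matches exactly 3 of a word character (non-capturing group); then one or more of a word character (lazy), then one or more of a non-whitespace character (lazy) (captured); then one or more of one of [ef], then the literal 'z1', then the literal '0xf' (captured); then one or more of a word character (lazy), then exactly 2 of a character in [3-8], then zero or more of any character except [8y].
With `match`, the pattern is implicitly anchored at the beginning.
Here the string doesn't start with a match, so the call returns None.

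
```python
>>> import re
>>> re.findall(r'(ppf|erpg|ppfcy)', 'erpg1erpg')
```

Scanning left to right: at [0:4] match 'erpg', group 1 = 'erpg'; at [5:9] match 'erpg', group 1 = 'erpg'.
With a single group, `findall` returns only what that group captured — 2 items.

['erpg', 'erpg']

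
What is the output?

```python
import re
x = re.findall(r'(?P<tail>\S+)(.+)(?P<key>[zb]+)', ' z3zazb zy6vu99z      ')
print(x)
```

[('z3zazb', ' zy6vu99', 'z')]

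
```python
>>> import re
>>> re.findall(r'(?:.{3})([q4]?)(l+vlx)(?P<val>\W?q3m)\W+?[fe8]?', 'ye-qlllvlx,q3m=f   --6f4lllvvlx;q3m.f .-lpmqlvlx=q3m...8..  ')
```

This matches exactly 3 of any character (non-capturing group); then optionally one of [q4] (captured); then one or more of a literal 'l', then the literal 'vlx' (captured); then optionally a non-word character, then the literal 'q3m' (captured as 'val'); then one or more of a non-word character (lazy), then optionally one of [fe8].
Matches: at [0:16] match 'ye-qlllvlx,q3m=f', groups = ('q', 'lllvlx', ',q3m'); at [40:53] match 'lpmqlvlx=q3m.', groups = ('q', 'lvlx', '=q3m').
`findall` packs the 3 group values into a tuple for every match.

[('q', 'lllvlx', ',q3m'), ('q', 'lvlx', '=q3m')]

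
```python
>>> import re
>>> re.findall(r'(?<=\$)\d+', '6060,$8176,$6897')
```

The `(?=…)`/`(?<=…)` assertion just peeks at neighbouring text; it doesn't advance the match position.
Walking the string: at [6:10] → '8176'; at [12:16] → '6897'.
Since nothing is captured, `findall` lists the 2 matched substrings directly.

['8176', '6897']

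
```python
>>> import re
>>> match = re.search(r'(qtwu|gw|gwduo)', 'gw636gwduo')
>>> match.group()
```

'gw'

`search` walks the string left to right and returns the first match it finds.
The match spans [0:2] → 'gw'.
Captured: group 1 = 'gw'.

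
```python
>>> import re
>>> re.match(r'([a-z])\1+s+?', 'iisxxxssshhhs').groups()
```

('i',)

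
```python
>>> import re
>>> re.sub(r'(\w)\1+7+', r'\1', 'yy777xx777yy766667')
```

'yxy6'

The backreference `\1` re-matches whatever the first group consumed, character for character.
The replacement refers to a captured group, so each match is rewritten using its own captured text.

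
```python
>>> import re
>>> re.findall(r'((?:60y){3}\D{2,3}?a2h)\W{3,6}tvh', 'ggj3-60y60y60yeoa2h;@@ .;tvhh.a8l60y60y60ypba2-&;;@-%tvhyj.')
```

['60y60y60yeoa2h']

Pattern: the literal '60y' repeated 3 times, then 2 to 3 of a non-digit (lazy), then the literal 'a2h' (captured); then 3 to 6 of a non-word character, then the literal 'tvh'.
With a single group, `findall` returns only what that group captured — 1 item.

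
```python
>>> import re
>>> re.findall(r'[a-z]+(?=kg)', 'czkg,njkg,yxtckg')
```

The positive lookaround only admits positions where the adjacent text matches; those characters stay outside the span.
Since nothing is captured, `findall` lists the 3 matched substrings directly.

['cz', 'nj', 'yxtc']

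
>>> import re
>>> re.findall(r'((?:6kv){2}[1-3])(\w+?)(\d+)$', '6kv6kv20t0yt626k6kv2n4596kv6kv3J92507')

This matches the literal '6kv' repeated 2 times, then a character in [1-3] (captured); then one or more of a word character (lazy) (captured); then one or more of a digit (captured); then anchored at the end.
Because the quantifier is non-greedy, it stops expanding at the earliest point where the rest of the pattern can succeed.
Scanning left to right: at [0:37] match '6kv6kv20t0yt626k6kv2n4596kv6kv3J92507', groups = ('6kv6kv2', '0t0yt626k6kv2n4596kv6kv3J', '92507').
3 groups means the one result is a tuple of 3 captured strings — 1 here.

[('6kv6kv2', '0t0yt626k6kv2n4596kv6kv3J', '92507')]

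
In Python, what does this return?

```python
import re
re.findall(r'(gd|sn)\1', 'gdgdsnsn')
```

A backreference is literal: `\1` must see the identical characters the first group matched.
Walking the string: at [0:4] match 'gdgd', group 1 = 'gd'; at [4:8] match 'snsn', group 1 = 'sn'.
`findall` collects group 1 from each match (2 total).

['gd', 'sn']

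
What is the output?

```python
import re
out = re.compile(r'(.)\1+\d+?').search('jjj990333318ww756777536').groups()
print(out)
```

('j',)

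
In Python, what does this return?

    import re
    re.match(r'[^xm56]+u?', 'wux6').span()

(0, 2)

Pattern: one or more of any character except [xm56]; then optionally a literal 'u'.
`re.match` only tries the pattern at the start of the string.
The match spans [0:2] → 'wu'.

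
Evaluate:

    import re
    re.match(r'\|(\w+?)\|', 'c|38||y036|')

With `match`, the pattern is implicitly anchored at the beginning.
Here position 0 doesn't satisfy it, so the call returns None.

None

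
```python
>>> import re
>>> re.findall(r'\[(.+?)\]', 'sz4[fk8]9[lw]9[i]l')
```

['fk8', 'lw', 'i']

Because the quantifier is non-greedy, it stops expanding at the earliest point where the rest of the pattern can succeed.
Matches: at [3:8] match '[fk8]', group 1 = 'fk8'; at [9:13] match '[lw]', group 1 = 'lw'; at [14:17] match '[i]', group 1 = 'i'.
With a single group, `findall` returns only what that group captured — 3 items.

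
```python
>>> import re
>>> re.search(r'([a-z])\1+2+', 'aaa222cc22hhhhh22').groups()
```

`\1` has to match the exact text group 1 already captured.
`re.search` tries every starting position until one works.
The match spans [0:6] → 'aaa222'.
Captured: group 1 = 'a'.

('a',)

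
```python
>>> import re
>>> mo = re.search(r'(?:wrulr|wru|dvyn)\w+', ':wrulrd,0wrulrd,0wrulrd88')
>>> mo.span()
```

(1, 7)

The match spans [1:7] → 'wrulrd'.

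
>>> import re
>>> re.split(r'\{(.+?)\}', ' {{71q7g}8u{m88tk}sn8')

[' ', '{71q7g', '8u', 'm88tk', 'sn8']

The `?` after the quantifier makes it lazy — it takes as little as possible before letting the rest of the pattern try.
Matches to split on: at [1:9] → '{{71q7g}'; at [11:18] → '{m88tk}'.
`re.split` interleaves the captured-group text with the surrounding fragments.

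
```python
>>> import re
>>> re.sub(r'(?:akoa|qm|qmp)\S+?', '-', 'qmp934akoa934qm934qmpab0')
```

'-934-34-34-ab0'

`|` is ordered: at each position the engine commits to the first alternative that works.
Matches: at [0:3] → 'qmp'; at [6:11] → 'akoa9'; at [13:16] → 'qm9'; at [18:21] → 'qmp'.
`sub` substitutes '-' at each match site.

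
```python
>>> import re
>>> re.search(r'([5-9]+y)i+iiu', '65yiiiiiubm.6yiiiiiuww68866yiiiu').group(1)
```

The pattern matches one or more of a character in [5-9], then a literal 'y' (captured); then one or more of the literal 'i', then the literal 'iiu'.
`re.search` tries every starting position until one works.
The match spans [0:9] → '65yiiiiiu'.
Captured: group 1 = '65y'.

'65y'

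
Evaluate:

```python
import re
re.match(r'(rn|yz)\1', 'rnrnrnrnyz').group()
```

With `match`, the pattern is implicitly anchored at the beginning.
The match spans [0:4] → 'rnrn'.

'rnrn'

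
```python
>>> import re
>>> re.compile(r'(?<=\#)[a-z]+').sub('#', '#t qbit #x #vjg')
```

Because the assertion is zero-width, the text it checks is not consumed and won't appear in the result.
Each match is replaced by '#'.

'## qbit ## ##'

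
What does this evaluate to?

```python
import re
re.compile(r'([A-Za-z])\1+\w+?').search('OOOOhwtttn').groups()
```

('O',)

The match spans [0:5] → 'OOOOh'.
Captured: group 1 = 'O'.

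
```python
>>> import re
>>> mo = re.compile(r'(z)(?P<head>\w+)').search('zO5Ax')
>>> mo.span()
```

(0, 5)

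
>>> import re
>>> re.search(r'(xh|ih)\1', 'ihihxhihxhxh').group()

The backreference `\1` re-matches whatever the first group consumed, character for character.
`search` walks the string left to right and returns the first match it finds.
The match spans [0:4] → 'ihih'.
Captured: group 1 = 'ih'.

'ihih'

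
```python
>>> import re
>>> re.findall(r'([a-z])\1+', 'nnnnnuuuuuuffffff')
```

['n', 'u', 'f']

`\1` has to match the exact text group 1 already captured.
Matches: at [0:5] match 'nnnnn', group 1 = 'n'; at [5:11] match 'uuuuuu', group 1 = 'u'; at [11:17] match 'ffffff', group 1 = 'f'.
With a single group, `findall` returns only what that group captured — 3 items.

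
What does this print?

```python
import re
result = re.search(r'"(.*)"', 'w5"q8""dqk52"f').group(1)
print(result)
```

The match spans [2:13] → '"q8""dqk52"'.
Captured: group 1 = 'q8""dqk52'.

q8""dqk52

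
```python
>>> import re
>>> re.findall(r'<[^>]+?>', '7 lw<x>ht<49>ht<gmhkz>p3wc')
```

['<x>', '<49>', '<gmhkz>']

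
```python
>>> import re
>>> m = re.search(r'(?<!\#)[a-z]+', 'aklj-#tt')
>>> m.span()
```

(0, 4)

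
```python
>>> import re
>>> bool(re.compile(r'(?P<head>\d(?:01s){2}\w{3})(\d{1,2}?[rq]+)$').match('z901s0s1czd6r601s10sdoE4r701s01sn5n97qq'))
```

False

With `match`, the pattern is implicitly anchored at the beginning.
Here position 0 doesn't satisfy it, so the call returns None, and `bool(None)` is False.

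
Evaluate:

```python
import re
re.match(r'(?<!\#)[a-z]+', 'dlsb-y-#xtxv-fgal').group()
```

'dlsb'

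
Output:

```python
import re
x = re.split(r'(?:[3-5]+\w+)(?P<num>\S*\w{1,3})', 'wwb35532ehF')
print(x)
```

['wwb', 'F', '']

With a capturing group present, the delimiter's captured portion is kept in the result list.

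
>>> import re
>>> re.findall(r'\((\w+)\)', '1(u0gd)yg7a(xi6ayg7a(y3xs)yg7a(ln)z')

With a single group, `findall` returns only what that group captured — 3 items.

['u0gd', 'y3xs', 'ln']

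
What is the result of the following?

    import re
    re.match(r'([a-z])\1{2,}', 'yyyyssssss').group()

'yyyy'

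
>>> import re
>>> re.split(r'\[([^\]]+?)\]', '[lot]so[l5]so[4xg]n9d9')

['', 'lot', 'so', 'l5', 'so', '4xg', 'n9d9']

Matches to split on: at [0:5] → '[lot]'; at [7:11] → '[l5]'; at [13:18] → '[4xg]'.
With a capturing group present, the delimiter's captured portion is kept in the result list.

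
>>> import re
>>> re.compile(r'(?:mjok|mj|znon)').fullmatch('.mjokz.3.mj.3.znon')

None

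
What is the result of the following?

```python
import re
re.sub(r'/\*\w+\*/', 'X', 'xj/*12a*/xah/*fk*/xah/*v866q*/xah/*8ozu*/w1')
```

Matches: at [2:9] → '/*12a*/'; at [12:18] → '/*fk*/'; at [21:30] → '/*v866q*/'; at [33:41] → '/*8ozu*/'.
Each match is replaced by 'X'.

'xjXxahXxahXxahXw1'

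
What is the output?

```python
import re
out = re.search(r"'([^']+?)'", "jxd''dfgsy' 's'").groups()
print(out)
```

('dfgsy',)

`re.search` scans for the first position where the pattern succeeds.
The match spans [4:11] → "'dfgsy'".
Captured: group 1 = 'dfgsy'.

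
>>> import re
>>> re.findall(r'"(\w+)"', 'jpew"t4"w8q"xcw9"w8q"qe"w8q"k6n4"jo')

['t4', 'xcw9', 'qe', 'k6n4']

With a single group, `findall` returns only what that group captured — 4 items.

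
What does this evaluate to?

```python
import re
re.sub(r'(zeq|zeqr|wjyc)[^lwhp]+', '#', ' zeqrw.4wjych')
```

Every occurrence is swapped for '#'.

' #w.4wjych'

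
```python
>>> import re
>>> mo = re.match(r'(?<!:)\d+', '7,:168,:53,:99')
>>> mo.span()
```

(0, 1)

The negative lookaround is zero-width — it rules out positions where the adjacent text would match, without consuming anything.
`re.match` won't scan ahead — the pattern has to work from the very first character.
The match spans [0:1] → '7'.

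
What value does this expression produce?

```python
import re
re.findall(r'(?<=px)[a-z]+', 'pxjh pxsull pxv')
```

['jh', 'sull', 'v']

The lookaround is zero-width — it requires the adjacent text to match without consuming it, so the asserted text isn't part of the match.
With no groups in the pattern, `findall` gives back each whole match — 3 here.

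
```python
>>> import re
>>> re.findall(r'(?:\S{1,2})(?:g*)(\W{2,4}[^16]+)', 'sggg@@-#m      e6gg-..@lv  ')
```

One capturing group, so `findall` returns just the captured substring from each match — 2 in all.

['@@-#m      e', '-..@lv  ']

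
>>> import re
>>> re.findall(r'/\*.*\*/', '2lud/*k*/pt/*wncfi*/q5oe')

['/*k*/pt/*wncfi*/']

Scanning left to right: at [4:20] → '/*k*/pt/*wncfi*/'.
With no groups in the pattern, `findall` gives back each whole match — 1 here.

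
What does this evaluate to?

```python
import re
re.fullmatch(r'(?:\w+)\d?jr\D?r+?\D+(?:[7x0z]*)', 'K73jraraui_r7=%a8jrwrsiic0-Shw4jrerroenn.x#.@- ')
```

`fullmatch` succeeds only if the pattern covers the string from start to end.
Here the pattern can't cover the whole string, so the call returns None.

None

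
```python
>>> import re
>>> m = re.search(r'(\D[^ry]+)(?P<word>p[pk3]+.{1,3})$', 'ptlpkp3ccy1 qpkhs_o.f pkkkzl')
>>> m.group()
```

Pattern: a non-digit, then one or more of any character except [ry] (captured); then a literal 'p', then one or more of one of [pk3], then 1 to 3 of any character (captured as 'word'); then anchored at the end.
The match spans [9:28] → 'y1 qpkhs_o.f pkkkzl'.

'y1 qpkhs_o.f pkkkzl'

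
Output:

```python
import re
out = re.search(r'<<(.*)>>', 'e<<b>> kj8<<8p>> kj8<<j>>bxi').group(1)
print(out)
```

b>> kj8<<8p>> kj8<<j

`search` walks the string left to right and returns the first match it finds.
The match spans [1:25] → '<<b>> kj8<<8p>> kj8<<j>>'.
Captured: group 1 = 'b>> kj8<<8p>> kj8<<j'.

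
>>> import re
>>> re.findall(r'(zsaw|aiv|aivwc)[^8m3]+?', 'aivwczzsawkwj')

Alternation tries branches left to right and keeps the first one that lets the overall match succeed at that position.
`findall` collects group 1 from each match (2 total).

['aiv', 'zsaw']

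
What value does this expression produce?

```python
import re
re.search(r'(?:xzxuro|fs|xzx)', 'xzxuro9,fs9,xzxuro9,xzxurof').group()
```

'xzxuro'

Branches in `(...|...)` are attempted left-to-right; the first branch that allows the whole pattern to succeed is taken.
The match spans [0:6] → 'xzxuro'.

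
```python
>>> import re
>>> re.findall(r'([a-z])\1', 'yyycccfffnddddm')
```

['y', 'c', 'f', 'd', 'd']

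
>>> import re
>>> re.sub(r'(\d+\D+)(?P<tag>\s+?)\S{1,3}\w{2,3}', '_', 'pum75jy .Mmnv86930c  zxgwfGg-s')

'pum__g-s'

Pattern: one or more of a digit, then one or more of a non-digit (captured); then one or more of whitespace (lazy) (captured as 'tag'); then 1 to 3 of a non-whitespace character, then 2 to 3 of a word character.
Matches: at [3:14] → '75jy .Mmnv8'; at [14:27] → '6930c  zxgwfG'.
Every occurrence is swapped for '_'.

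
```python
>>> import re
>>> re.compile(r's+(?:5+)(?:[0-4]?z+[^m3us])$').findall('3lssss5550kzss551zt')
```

['ss551zt']

Pattern: one or more of a literal 's'; then one or more of a literal '5' (non-capturing group); then optionally a character in [0-4], then one or more of a literal 'z', then any character except [m3us] (non-capturing group); then anchored at the end.
No capturing groups, so `findall` returns the 1 full match string.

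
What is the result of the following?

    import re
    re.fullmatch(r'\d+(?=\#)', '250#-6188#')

None

`fullmatch` succeeds only if the pattern covers the string from start to end.
Here the string isn't matched end-to-end, so the call returns None.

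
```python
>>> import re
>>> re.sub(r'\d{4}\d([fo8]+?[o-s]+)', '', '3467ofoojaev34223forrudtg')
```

'3467ofoojaevudtg'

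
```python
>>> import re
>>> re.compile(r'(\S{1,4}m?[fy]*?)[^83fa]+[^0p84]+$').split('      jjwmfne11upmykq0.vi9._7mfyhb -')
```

The pattern matches 1 to 4 of a non-whitespace character, then optionally a literal 'm', then zero or more of one of [fy] (lazy) (captured); then one or more of any character except [83fa]; then one or more of any character except [0p84]; then anchored at the end.
Matches to split on: at [6:36] → 'jjwmfne11upmykq0.vi9._7mfyhb -'.
With a capturing group present, the delimiter's captured portion is kept in the result list.

['      ', 'jjwmf', '']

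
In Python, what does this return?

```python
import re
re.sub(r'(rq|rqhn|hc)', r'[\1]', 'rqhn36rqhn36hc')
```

Branches in `(...|...)` are attempted left-to-right; the first branch that allows the whole pattern to succeed is taken.
`\1` in the replacement pulls in group 1's text for each match.

'[rq]hn36[rq]hn36[hc]'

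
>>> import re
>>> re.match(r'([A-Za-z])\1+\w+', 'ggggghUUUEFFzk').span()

`match` is anchored at position 0; if the pattern doesn't fit there, it returns None.
The match spans [0:14] → 'ggggghUUUEFFzk'.

(0, 14)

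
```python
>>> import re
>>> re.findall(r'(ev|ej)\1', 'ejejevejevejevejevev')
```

After group 1 captures some text, `\1` only succeeds where that same text appears again.
One capturing group, so `findall` returns just the captured substring from each match — 2 in all.

['ej', 'ev']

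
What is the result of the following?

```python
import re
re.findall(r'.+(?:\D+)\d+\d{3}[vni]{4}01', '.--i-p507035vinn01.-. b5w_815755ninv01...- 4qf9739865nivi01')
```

['.--i-p507035vinn01.-. b5w_815755ninv01...- 4qf9739865nivi01']

Since nothing is captured, `findall` lists the 1 matched substring directly.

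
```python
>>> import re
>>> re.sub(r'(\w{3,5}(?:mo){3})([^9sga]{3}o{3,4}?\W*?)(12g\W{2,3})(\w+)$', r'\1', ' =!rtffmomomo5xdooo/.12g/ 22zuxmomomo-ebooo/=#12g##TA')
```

' =!rtffmomomo5xdooo/.12g/ 22zuxmomomo'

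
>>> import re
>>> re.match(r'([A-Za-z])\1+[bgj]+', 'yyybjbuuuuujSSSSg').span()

(0, 6)

With `match`, the pattern is implicitly anchored at the beginning.
The match spans [0:6] → 'yyybjb'.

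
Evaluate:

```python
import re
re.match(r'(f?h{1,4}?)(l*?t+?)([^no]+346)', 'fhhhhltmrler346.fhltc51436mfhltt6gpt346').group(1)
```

'fhhhh'

This matches optionally a literal 'f', then 1 to 4 of the literal 'h' (lazy) (captured); then zero or more of the literal 'l' (lazy), then one or more of the literal 't' (lazy) (captured); then one or more of any character except [no], then the literal '346' (captured).
With `match`, the pattern is implicitly anchored at the beginning.
The match spans [0:39] → 'fhhhhltmrler346.fhltc51436mfhltt6gpt346'.
Captured: group 1 = 'fhhhh', group 2 = 'lt', group 3 = 'mrler346.fhltc51436mfhltt6gpt346'.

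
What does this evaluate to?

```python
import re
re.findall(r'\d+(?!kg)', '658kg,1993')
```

['65', '1993']

The negative lookahead/lookbehind blocks any match where the forbidden context is present.
Matches: at [0:2] → '65'; at [6:10] → '1993'.
`findall` yields the raw match text (2 of them) because the pattern has no groups.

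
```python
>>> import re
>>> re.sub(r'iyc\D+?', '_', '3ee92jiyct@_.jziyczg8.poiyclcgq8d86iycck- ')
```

'3ee92j_@_.jz_g8.po_cgq8d86_k- '

Pattern: the literal 'iy', then the literal 'c'; then one or more of a non-digit (lazy).
Because the quantifier is non-greedy, it stops expanding at the earliest point where the rest of the pattern can succeed.
Matches: at [6:10] → 'iyct'; at [15:19] → 'iycz'; at [24:28] → 'iycl'; at [35:39] → 'iycc'.
Every occurrence is swapped for '_'.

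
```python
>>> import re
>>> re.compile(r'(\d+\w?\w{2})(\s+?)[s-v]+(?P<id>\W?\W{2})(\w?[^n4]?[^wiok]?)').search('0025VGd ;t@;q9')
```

Pattern: one or more of a digit, then optionally a word character, then exactly 2 of a word character (captured); then one or more of whitespace (lazy) (captured); then one or more of a character in [s-v]; then optionally a non-word character, then exactly 2 of a non-word character (captured as 'id'); then optionally a word character, then optionally any character except [n4], then optionally any character except [wiok] (captured).
`search` walks the string left to right and returns the first match it finds.
Here the pattern never matches, so the call returns None.

None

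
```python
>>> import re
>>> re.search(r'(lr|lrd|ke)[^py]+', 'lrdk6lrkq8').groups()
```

('lr',)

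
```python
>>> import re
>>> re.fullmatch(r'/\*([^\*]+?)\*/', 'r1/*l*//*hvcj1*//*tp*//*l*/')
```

`re.fullmatch` is like wrapping the pattern in `^…$` (in single-line mode).
Here the pattern can't cover the whole string, so the call returns None.

None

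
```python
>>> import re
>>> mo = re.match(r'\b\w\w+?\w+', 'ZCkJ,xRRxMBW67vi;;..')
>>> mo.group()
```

This matches a word boundary (`\b`, zero-width); then a word character, then one or more of a word character (lazy); then one or more of a word character.
`re.match` won't scan ahead — the pattern has to work from the very first character.
The match spans [0:4] → 'ZCkJ'.

'ZCkJ'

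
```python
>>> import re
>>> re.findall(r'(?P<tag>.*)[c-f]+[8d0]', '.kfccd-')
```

This matches zero or more of any character (captured as 'tag'); then one or more of a character in [c-f], then one of [8d0].
Scanning left to right: at [0:6] match '.kfccd', group 1 = '.kfc'.
One capturing group, so `findall` returns just the captured substring from the one match — 1 in all.

['.kfc']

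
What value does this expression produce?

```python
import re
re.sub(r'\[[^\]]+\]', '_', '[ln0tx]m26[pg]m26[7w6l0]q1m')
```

`sub` substitutes '_' at each match site.

'_m26_m26_q1m'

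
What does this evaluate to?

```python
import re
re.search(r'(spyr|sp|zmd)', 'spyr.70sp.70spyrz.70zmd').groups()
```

('spyr',)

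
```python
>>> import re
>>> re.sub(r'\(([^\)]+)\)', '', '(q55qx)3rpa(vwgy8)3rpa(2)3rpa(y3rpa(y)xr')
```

'3rpa3rpa3rpaxr'

Every occurrence is swapped for ''.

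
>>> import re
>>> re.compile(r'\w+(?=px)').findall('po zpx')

Because the assertion is zero-width, the text it checks is not consumed and won't appear in the result.
With no groups in the pattern, `findall` gives back each whole match — 1 here.

['z']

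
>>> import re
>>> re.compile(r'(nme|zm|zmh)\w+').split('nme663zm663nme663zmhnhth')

['', 'nme', '']

Matches to split on: at [0:24] → 'nme663zm663nme663zmhnhth'.
Because the pattern has a capturing group, `split` also inserts each captured text between the pieces.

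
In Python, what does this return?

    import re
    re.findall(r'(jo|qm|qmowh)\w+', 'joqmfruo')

With a single group, `findall` returns only what that group captured — 1 item.

['jo']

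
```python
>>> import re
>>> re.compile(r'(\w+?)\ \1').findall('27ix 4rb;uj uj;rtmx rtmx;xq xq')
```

['uj', 'rtmx', 'xq']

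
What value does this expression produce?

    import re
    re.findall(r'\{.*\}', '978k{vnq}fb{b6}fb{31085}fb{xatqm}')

Scanning left to right: at [4:33] → '{vnq}fb{b6}fb{31085}fb{xatqm}'.
With no groups in the pattern, `findall` gives back each whole match — 1 here.

['{vnq}fb{b6}fb{31085}fb{xatqm}']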